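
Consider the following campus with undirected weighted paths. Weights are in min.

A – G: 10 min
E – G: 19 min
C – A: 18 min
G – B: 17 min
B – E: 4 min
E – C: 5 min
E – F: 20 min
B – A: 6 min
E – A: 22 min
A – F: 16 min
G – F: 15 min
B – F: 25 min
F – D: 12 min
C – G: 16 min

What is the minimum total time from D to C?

Candidate routes:
D → F → A → B → E → C: 12+16+6+4+5 = 43
D → F → E → C: 12+20+5 = 37
D → F → G → C: 12+15+16 = 43
D → F → A → C: 12+16+18 = 46
The minimum is 37 min via D → F → E → C.

37 min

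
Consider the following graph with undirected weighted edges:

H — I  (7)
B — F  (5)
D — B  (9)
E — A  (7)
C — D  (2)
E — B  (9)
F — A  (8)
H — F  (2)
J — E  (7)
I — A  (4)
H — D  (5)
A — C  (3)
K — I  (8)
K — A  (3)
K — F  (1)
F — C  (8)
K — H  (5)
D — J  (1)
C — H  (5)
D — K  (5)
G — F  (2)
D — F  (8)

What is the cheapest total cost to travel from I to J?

Settle nodes by increasing distance from I:
I: 0
A: 4  (via I)
C: 7  (via A)
H: 7  (via I)
K: 7  (via A)
F: 8  (via K)
D: 9  (via C)
G: 10  (via F)
J: 10  (via D)
Shortest route: I → A → C → D → J = 10.

10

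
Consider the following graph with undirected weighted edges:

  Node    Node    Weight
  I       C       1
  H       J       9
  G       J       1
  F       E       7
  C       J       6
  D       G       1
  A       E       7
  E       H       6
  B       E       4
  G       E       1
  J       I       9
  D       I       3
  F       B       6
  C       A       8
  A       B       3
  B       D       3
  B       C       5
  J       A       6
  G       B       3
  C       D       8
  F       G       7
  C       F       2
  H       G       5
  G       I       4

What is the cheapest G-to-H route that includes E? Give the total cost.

7

Shortest G→E: G–E = 1
Best E to H: E–H costing 6
Total via E: 1 + 6 = 7.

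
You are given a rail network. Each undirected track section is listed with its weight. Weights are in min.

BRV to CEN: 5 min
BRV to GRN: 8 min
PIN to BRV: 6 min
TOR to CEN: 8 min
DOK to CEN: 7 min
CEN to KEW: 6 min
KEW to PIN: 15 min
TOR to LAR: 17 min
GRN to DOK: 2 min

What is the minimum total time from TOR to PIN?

19 min

Settle nodes by increasing distance from TOR:
TOR: 0
CEN: 8  (via TOR)
BRV: 13  (via CEN)
KEW: 14  (via CEN)
DOK: 15  (via CEN)
LAR: 17  (via TOR)
GRN: 17  (via DOK)
PIN: 19  (via BRV)
Shortest route: TOR → CEN → BRV → PIN = 19 min.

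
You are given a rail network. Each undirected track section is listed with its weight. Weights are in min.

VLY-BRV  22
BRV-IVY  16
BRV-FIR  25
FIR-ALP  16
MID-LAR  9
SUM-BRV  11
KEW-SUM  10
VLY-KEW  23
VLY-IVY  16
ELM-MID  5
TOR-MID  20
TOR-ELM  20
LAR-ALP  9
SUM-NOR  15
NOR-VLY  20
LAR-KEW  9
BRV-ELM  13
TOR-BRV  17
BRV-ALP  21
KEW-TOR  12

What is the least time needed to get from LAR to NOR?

Running Dijkstra from LAR:
LAR: 0
KEW: 9  (via LAR)
MID: 9  (via LAR)
ALP: 9  (via LAR)
ELM: 14  (via MID)
SUM: 19  (via KEW)
TOR: 21  (via KEW)
FIR: 25  (via ALP)
BRV: 27  (via ELM)
VLY: 32  (via KEW)
NOR: 34  (via SUM)
Shortest route: LAR–KEW–SUM–NOR = 34 min.

34 min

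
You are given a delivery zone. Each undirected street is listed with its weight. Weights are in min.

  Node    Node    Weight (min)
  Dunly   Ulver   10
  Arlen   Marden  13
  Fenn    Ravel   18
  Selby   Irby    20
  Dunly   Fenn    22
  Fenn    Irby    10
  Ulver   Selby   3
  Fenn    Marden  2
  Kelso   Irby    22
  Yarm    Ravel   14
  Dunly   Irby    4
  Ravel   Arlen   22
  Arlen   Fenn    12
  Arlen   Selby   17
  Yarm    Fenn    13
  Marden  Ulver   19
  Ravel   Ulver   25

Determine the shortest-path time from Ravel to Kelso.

Settle nodes by increasing distance from Ravel:
Ravel: 0
Yarm: 14  (via Ravel)
Fenn: 18  (via Ravel)
Marden: 20  (via Fenn)
Arlen: 22  (via Ravel)
Ulver: 25  (via Ravel)
Irby: 28  (via Fenn)
Selby: 28  (via Ulver)
Dunly: 32  (via Irby)
Kelso: 50  (via Irby)
Shortest route: Ravel → Fenn → Irby → Kelso = 50 min.

50 min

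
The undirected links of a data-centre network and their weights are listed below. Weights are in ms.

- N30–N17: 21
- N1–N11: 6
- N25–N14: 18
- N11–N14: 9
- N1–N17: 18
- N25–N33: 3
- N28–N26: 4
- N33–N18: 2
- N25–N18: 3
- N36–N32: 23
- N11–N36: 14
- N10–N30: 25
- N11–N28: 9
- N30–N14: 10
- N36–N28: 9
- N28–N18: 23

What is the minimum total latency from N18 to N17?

Compare a few routes:
N18–N33–N25–N14–N30–N17: 2+3+18+10+21 = 54
N18–N25–N14–N11–N1–N17: 3+18+9+6+18 = 54
N18–N25–N14–N30–N17: 3+18+10+21 = 52
The minimum is 52 ms via N18–N25–N14–N30–N17.

52 ms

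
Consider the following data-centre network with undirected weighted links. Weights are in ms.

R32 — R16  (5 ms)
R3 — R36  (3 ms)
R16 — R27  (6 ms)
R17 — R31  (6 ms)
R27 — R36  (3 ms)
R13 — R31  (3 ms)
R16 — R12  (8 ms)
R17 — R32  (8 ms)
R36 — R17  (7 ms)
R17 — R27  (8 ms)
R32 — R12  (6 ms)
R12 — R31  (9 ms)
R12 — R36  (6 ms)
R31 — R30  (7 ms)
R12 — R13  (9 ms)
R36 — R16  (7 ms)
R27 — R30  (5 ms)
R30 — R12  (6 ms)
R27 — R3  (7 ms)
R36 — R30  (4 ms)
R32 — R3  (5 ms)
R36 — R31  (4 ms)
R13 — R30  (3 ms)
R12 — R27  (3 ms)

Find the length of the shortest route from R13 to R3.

Running Dijkstra from R13:
R13: 0
R30: 3  (via R13)
R31: 3  (via R13)
R36: 7  (via R30)
R27: 8  (via R30)
R12: 9  (via R13)
R17: 9  (via R31)
R3: 10  (via R36)
Shortest route: R13 → R30 → R36 → R3 = 10 ms.

10 ms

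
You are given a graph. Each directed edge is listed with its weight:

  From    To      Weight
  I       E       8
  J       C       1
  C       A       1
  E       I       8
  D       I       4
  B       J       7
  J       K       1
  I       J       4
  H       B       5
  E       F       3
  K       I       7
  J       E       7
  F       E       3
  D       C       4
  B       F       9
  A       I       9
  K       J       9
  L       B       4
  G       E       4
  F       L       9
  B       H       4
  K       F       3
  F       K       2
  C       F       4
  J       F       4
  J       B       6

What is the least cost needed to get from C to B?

17

Shortest distances from C:
C: 0
A: 1  (via C)
F: 4  (via C)
K: 6  (via F)
E: 7  (via F)
I: 10  (via A)
L: 13  (via F)
J: 14  (via I)
B: 17  (via L)
Shortest route: C–F–L–B = 17.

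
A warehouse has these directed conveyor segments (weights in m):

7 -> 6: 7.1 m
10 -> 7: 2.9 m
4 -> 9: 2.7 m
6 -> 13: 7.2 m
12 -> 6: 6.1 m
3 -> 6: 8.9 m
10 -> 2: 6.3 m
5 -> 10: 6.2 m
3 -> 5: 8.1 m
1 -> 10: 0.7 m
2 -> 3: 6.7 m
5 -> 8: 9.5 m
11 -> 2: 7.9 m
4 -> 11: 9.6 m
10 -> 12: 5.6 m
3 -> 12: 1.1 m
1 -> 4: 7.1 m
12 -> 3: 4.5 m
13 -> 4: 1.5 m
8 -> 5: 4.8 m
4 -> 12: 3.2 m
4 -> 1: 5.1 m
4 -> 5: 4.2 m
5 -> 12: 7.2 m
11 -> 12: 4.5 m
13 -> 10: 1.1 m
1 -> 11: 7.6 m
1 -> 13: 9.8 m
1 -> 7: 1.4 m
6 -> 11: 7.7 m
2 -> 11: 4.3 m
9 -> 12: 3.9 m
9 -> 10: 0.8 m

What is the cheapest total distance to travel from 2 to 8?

24.3 m

Settle nodes by increasing distance from 2:
2: 0
11: 4.3  (via 2)
3: 6.7  (via 2)
12: 7.8  (via 3)
6: 13.9  (via 12)
5: 14.8  (via 3)
10: 21  (via 5)
13: 21.1  (via 6)
4: 22.6  (via 13)
7: 23.9  (via 10)
8: 24.3  (via 5)
Shortest route: 2–3–5–8 = 24.3 m.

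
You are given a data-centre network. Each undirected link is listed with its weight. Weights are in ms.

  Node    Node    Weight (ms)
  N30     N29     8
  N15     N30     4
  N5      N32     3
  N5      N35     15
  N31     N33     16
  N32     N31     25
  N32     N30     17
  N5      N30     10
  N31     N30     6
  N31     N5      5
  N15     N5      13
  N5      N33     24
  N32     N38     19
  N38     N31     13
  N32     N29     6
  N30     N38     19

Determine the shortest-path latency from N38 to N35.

Running Dijkstra from N38:
N38: 0
N31: 13  (via N38)
N5: 18  (via N31)
N32: 19  (via N38)
N30: 19  (via N38)
N15: 23  (via N30)
N29: 25  (via N32)
N33: 29  (via N31)
N35: 33  (via N5)
Shortest route: N38–N31–N5–N35 = 33 ms.

33 ms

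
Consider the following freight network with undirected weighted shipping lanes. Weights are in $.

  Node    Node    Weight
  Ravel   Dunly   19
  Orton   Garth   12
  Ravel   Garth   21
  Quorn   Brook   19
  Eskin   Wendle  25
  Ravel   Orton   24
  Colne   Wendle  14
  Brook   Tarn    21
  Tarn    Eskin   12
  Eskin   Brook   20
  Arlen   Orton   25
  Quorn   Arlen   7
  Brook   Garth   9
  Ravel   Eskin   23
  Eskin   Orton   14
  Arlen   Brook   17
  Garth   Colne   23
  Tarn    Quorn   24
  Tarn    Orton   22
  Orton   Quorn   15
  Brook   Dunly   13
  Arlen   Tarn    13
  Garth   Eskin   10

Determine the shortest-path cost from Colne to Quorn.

$50

Running Dijkstra from Colne:
Colne: 0
Wendle: 14  (via Colne)
Garth: 23  (via Colne)
Brook: 32  (via Garth)
Eskin: 33  (via Garth)
Orton: 35  (via Garth)
Ravel: 44  (via Garth)
Dunly: 45  (via Brook)
Tarn: 45  (via Eskin)
Arlen: 49  (via Brook)
Quorn: 50  (via Orton)
Shortest route: Colne → Garth → Orton → Quorn = $50.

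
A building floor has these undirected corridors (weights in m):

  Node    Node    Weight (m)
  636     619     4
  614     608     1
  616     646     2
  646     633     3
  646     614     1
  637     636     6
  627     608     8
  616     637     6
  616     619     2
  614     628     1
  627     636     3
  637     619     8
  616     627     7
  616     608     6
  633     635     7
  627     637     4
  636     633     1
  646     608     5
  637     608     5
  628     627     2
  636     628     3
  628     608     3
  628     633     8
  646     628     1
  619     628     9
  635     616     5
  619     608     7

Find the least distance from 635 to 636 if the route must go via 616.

11 m

Best 635 to 616: 635–616 costing 5
Best 616 to 636: 616–619–636 costing 6
Total via 616: 5 + 6 = 11 m.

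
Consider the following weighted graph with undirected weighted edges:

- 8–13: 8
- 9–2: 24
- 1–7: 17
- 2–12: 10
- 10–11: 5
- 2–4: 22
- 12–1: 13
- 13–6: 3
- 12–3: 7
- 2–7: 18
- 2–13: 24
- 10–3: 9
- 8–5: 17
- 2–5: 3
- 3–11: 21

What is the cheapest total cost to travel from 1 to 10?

Compare a few routes:
1 → 7 → 2 → 12 → 3 → 10: 17+18+10+7+9 = 61
1 → 12 → 3 → 10: 13+7+9 = 29
1 → 12 → 3 → 11 → 10: 13+7+21+5 = 46
The minimum is 29 via 1 → 12 → 3 → 10.

29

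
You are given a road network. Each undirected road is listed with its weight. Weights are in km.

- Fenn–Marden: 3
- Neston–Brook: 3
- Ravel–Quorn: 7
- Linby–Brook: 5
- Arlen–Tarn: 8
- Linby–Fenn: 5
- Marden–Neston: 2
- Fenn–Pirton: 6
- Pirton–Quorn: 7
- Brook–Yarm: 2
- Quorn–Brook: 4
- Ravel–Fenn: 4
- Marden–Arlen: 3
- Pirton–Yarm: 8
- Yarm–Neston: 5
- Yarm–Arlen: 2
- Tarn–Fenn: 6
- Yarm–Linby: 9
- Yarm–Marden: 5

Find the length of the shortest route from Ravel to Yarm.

Settle nodes by increasing distance from Ravel:
Ravel: 0
Fenn: 4  (via Ravel)
Marden: 7  (via Fenn)
Quorn: 7  (via Ravel)
Neston: 9  (via Marden)
Linby: 9  (via Fenn)
Arlen: 10  (via Marden)
Pirton: 10  (via Fenn)
Tarn: 10  (via Fenn)
Brook: 11  (via Quorn)
Yarm: 12  (via Marden)
Shortest route: Ravel → Fenn → Marden → Yarm = 12 km.

12 km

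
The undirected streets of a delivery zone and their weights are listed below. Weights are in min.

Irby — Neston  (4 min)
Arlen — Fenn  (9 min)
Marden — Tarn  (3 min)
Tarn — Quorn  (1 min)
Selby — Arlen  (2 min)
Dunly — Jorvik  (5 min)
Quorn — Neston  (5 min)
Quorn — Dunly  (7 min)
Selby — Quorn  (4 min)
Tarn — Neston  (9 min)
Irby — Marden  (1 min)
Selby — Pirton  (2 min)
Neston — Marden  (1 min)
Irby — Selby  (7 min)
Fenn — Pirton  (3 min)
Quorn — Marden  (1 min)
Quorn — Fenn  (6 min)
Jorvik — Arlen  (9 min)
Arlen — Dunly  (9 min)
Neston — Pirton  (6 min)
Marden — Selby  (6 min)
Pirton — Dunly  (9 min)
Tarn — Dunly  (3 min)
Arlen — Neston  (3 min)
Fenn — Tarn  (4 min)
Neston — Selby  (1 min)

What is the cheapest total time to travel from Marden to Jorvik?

Running Dijkstra from Marden:
Marden: 0
Neston: 1  (via Marden)
Quorn: 1  (via Marden)
Irby: 1  (via Marden)
Selby: 2  (via Neston)
Tarn: 2  (via Quorn)
Arlen: 4  (via Neston)
Pirton: 4  (via Selby)
Dunly: 5  (via Tarn)
Fenn: 6  (via Tarn)
Jorvik: 10  (via Dunly)
Shortest route: Marden–Quorn–Tarn–Dunly–Jorvik = 10 min.

10 min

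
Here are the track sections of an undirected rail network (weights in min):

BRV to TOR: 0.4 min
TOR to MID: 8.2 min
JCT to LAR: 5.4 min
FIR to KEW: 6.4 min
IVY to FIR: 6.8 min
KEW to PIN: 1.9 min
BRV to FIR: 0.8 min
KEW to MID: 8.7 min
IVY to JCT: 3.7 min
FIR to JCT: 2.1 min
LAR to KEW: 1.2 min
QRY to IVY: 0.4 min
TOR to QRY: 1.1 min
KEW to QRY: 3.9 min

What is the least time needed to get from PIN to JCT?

Running Dijkstra from PIN:
PIN: 0
KEW: 1.9  (via PIN)
LAR: 3.1  (via KEW)
QRY: 5.8  (via KEW)
IVY: 6.2  (via QRY)
TOR: 6.9  (via QRY)
BRV: 7.3  (via TOR)
FIR: 8.1  (via BRV)
JCT: 8.5  (via LAR)
Shortest route: PIN → KEW → LAR → JCT = 8.5 min.

8.5 min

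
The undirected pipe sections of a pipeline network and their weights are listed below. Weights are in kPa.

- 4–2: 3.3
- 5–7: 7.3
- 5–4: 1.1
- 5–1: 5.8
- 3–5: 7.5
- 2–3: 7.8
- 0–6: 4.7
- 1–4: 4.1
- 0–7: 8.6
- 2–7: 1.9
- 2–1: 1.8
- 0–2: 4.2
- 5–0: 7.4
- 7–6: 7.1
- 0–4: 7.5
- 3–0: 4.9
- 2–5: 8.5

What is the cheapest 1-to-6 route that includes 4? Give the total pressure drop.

Best 1 to 4: 1–4 costing 4.1
Best 4 to 6: 4–0–6 costing 12.2
Total via 4: 4.1 + 12.2 = 16.3 kPa.

16.3 kPa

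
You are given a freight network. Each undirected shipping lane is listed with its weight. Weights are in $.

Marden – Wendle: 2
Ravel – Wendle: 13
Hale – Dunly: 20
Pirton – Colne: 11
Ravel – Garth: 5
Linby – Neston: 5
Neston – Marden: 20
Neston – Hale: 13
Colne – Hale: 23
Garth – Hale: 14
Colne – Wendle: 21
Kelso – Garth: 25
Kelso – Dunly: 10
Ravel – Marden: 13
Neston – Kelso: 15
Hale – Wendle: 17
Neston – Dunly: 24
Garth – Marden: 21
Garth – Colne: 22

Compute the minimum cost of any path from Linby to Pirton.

Shortest distances from Linby:
Linby: 0
Neston: 5  (via Linby)
Hale: 18  (via Neston)
Kelso: 20  (via Neston)
Marden: 25  (via Neston)
Wendle: 27  (via Marden)
Dunly: 29  (via Neston)
Garth: 32  (via Hale)
Ravel: 37  (via Garth)
Colne: 41  (via Hale)
Pirton: 52  (via Colne)
Shortest route: Linby → Neston → Hale → Colne → Pirton = $52.

$52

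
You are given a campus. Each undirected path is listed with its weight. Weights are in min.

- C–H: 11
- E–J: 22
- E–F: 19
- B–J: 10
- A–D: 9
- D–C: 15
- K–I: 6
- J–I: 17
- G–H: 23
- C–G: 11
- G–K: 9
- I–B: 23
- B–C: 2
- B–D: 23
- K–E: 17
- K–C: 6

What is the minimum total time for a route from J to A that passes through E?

Best J to E: J → E costing 22
Shortest E→A: E → K → C → D → A = 47
Total via E: 22 + 47 = 69 min.

69 min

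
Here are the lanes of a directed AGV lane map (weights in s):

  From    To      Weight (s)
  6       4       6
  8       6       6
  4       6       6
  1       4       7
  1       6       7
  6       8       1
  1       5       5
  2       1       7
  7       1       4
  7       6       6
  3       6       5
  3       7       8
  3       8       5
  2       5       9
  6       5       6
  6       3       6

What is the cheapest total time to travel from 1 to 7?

21 s

Enumerating some paths:
1–4–6–3–7: 7+6+6+8 = 27
1–6–3–7: 7+6+8 = 21
The minimum is 21 s via 1–6–3–7.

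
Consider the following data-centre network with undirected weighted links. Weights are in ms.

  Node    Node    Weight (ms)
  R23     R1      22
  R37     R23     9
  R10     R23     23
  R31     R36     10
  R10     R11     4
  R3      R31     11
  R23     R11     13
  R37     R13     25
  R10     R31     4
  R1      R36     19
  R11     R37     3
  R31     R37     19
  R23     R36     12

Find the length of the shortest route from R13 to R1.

56 ms

Settle nodes by increasing distance from R13:
R13: 0
R37: 25  (via R13)
R11: 28  (via R37)
R10: 32  (via R11)
R23: 34  (via R37)
R31: 36  (via R10)
R36: 46  (via R23)
R3: 47  (via R31)
R1: 56  (via R23)
Shortest route: R13–R37–R23–R1 = 56 ms.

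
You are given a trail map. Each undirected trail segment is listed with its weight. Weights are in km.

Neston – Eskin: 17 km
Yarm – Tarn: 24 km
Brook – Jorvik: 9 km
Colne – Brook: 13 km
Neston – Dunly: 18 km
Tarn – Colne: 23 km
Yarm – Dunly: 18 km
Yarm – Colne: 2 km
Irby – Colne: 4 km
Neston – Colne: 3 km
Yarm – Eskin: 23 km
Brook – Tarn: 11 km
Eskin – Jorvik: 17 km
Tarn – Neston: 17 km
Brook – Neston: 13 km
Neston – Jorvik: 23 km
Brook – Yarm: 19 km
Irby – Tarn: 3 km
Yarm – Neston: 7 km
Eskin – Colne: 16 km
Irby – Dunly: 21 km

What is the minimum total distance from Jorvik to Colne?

22 km

Compare a few routes:
Jorvik → Brook → Tarn → Irby → Colne: 9+11+3+4 = 27
Jorvik → Neston → Colne: 23+3 = 26
Jorvik → Brook → Colne: 9+13 = 22
Jorvik → Brook → Neston → Colne: 9+13+3 = 25
The minimum is 22 km via Jorvik → Brook → Colne.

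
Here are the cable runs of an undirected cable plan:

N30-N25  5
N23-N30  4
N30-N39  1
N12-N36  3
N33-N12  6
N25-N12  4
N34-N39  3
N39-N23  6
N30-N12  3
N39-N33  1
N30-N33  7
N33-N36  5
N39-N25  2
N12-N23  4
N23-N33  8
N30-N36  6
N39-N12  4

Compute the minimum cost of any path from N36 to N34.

Running Dijkstra from N36:
N36: 0
N12: 3  (via N36)
N33: 5  (via N36)
N39: 6  (via N33)
N30: 6  (via N36)
N23: 7  (via N12)
N25: 7  (via N12)
N34: 9  (via N39)
Shortest route: N36 → N33 → N39 → N34 = 9.

9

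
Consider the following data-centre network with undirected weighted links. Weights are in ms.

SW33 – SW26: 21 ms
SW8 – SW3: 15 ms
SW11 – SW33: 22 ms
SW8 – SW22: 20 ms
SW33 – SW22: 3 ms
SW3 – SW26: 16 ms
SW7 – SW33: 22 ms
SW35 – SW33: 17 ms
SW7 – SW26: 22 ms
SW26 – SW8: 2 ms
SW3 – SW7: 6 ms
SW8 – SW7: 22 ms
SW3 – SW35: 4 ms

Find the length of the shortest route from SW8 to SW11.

45 ms

Compare a few routes:
SW8 → SW3 → SW35 → SW33 → SW11: 15+4+17+22 = 58
SW8 → SW26 → SW33 → SW11: 2+21+22 = 45
Cheapest is SW8 → SW26 → SW33 → SW11 at 45 ms.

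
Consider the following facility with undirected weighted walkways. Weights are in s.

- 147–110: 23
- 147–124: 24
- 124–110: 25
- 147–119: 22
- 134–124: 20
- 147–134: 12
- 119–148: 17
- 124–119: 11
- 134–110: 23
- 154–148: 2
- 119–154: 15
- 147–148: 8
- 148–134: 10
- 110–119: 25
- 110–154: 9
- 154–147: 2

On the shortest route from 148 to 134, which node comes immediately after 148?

134

Enumerating some paths:
148 → 154 → 147 → 134: 2+2+12 = 16
148 → 134: 10 = 10
Cheapest is 148 → 134 at 10 s.
So from 148 the first move is to 134.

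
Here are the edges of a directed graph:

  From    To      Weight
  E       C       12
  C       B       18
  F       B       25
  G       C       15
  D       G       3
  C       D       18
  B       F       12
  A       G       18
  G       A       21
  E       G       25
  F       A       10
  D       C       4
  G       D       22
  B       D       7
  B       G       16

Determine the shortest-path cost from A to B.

Settle nodes by increasing distance from A:
A: 0
G: 18  (via A)
C: 33  (via G)
D: 40  (via G)
B: 51  (via C)
Shortest route: A–G–C–B = 51.

51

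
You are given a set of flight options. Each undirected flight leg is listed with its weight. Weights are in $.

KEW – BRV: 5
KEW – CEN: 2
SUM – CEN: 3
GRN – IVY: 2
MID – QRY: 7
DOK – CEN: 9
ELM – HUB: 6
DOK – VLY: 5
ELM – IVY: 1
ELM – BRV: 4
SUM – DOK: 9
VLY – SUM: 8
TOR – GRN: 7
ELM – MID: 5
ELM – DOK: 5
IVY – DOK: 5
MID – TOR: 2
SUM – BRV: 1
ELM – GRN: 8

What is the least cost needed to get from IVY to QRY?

Compare a few routes:
IVY - ELM - MID - QRY: 1+5+7 = 13
IVY - GRN - TOR - MID - QRY: 2+7+2+7 = 18
Cheapest is IVY - ELM - MID - QRY at $13.

$13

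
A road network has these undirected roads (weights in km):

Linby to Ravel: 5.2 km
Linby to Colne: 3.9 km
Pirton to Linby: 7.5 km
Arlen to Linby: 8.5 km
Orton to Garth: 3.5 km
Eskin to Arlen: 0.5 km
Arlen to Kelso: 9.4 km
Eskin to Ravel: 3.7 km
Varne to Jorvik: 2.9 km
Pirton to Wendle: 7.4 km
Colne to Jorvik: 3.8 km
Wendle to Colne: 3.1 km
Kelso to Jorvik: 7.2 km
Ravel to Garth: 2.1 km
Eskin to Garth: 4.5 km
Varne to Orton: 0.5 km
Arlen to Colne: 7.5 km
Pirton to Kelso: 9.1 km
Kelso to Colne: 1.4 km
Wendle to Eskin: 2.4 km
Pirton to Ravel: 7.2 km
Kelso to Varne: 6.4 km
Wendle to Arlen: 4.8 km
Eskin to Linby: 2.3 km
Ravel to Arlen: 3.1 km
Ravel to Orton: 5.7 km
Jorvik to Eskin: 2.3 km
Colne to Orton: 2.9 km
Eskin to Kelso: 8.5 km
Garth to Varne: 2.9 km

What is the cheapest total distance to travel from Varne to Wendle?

Enumerating some paths:
Varne → Garth → Eskin → Wendle: 2.9+4.5+2.4 = 9.8
Varne → Jorvik → Colne → Wendle: 2.9+3.8+3.1 = 9.8
Varne → Jorvik → Eskin → Wendle: 2.9+2.3+2.4 = 7.6
Varne → Orton → Colne → Wendle: 0.5+2.9+3.1 = 6.5
The minimum is 6.5 km via Varne → Orton → Colne → Wendle.

6.5 km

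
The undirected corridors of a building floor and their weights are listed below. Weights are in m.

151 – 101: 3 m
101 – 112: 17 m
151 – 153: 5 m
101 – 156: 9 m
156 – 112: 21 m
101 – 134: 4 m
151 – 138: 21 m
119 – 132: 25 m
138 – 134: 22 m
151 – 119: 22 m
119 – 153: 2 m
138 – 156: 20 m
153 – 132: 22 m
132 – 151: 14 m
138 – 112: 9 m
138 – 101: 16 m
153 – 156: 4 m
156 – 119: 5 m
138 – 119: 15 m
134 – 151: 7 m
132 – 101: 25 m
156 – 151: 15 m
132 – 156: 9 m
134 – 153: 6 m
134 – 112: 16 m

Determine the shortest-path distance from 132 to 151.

Compare a few routes:
132 → 151: 14 = 14
132 → 156 → 101 → 151: 9+9+3 = 21
132 → 156 → 153 → 151: 9+4+5 = 18
Cheapest is 132 → 151 at 14 m.

14 m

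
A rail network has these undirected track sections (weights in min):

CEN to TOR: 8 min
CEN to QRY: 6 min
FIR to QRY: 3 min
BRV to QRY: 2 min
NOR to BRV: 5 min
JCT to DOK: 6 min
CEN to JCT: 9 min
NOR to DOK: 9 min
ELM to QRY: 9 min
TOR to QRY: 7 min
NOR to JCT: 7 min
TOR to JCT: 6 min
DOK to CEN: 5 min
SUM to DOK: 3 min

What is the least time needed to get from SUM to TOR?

Shortest distances from SUM:
SUM: 0
DOK: 3  (via SUM)
CEN: 8  (via DOK)
JCT: 9  (via DOK)
NOR: 12  (via DOK)
QRY: 14  (via CEN)
TOR: 15  (via JCT)
Shortest route: SUM–DOK–JCT–TOR = 15 min.

15 min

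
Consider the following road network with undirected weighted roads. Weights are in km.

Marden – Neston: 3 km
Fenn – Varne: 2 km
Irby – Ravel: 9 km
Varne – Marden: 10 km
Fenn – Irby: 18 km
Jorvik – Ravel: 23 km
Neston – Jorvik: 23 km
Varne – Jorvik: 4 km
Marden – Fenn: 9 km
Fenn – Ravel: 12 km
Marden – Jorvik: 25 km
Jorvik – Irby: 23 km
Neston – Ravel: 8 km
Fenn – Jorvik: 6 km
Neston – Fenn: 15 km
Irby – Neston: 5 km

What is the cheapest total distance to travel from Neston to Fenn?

Shortest distances from Neston:
Neston: 0
Marden: 3  (via Neston)
Irby: 5  (via Neston)
Ravel: 8  (via Neston)
Fenn: 12  (via Marden)
Shortest route: Neston → Marden → Fenn = 12 km.

12 km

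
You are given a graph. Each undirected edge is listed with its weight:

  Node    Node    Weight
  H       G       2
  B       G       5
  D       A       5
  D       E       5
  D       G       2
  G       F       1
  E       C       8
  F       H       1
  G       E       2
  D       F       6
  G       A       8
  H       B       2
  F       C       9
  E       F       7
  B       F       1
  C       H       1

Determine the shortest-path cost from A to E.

Compare a few routes:
A–G–E: 8+2 = 10
A–D–F–G–E: 5+6+1+2 = 14
A–D–E: 5+5 = 10
A–D–G–E: 5+2+2 = 9
The minimum is 9 via A–D–G–E.

9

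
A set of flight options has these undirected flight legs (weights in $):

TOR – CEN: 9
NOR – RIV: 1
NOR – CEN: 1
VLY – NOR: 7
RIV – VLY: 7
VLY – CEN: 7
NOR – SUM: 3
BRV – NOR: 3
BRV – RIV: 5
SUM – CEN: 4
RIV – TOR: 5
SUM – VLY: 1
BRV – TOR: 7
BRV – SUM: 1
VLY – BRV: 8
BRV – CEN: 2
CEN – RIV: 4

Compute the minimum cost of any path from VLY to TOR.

$9

Enumerating some paths:
VLY–SUM–NOR–RIV–TOR: 1+3+1+5 = 10
VLY–SUM–BRV–TOR: 1+1+7 = 9
VLY–SUM–BRV–NOR–RIV–TOR: 1+1+3+1+5 = 11
VLY–SUM–BRV–CEN–NOR–RIV–TOR: 1+1+2+1+1+5 = 11
The minimum is $9 via VLY–SUM–BRV–TOR.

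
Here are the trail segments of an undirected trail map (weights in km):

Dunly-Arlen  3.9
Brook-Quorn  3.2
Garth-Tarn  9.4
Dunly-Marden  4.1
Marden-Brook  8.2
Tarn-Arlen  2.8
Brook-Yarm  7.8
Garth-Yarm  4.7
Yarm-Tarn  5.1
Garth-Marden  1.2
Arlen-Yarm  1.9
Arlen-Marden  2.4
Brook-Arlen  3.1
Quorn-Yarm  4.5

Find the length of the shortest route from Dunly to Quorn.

Candidate routes:
Dunly–Marden–Arlen–Brook–Quorn: 4.1+2.4+3.1+3.2 = 12.8
Dunly–Arlen–Brook–Quorn: 3.9+3.1+3.2 = 10.2
Dunly–Arlen–Yarm–Quorn: 3.9+1.9+4.5 = 10.3
The minimum is 10.2 km via Dunly–Arlen–Brook–Quorn.

10.2 km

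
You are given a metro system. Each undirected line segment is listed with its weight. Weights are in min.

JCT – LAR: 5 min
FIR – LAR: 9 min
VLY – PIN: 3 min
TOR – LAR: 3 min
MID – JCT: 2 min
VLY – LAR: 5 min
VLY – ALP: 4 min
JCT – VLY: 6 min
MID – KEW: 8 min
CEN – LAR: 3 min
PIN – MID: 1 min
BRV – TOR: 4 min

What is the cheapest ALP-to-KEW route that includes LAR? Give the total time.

Best ALP to LAR: ALP–VLY–LAR costing 9
Best LAR to KEW: LAR–JCT–MID–KEW costing 15
Total via LAR: 9 + 15 = 24 min.

24 min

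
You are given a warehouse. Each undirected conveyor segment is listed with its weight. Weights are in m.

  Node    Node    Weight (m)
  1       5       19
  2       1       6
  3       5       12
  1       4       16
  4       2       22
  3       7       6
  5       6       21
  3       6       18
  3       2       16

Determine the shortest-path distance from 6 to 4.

56 m

Shortest distances from 6:
6: 0
3: 18  (via 6)
5: 21  (via 6)
7: 24  (via 3)
2: 34  (via 3)
1: 40  (via 5)
4: 56  (via 2)
Shortest route: 6 → 3 → 2 → 4 = 56 m.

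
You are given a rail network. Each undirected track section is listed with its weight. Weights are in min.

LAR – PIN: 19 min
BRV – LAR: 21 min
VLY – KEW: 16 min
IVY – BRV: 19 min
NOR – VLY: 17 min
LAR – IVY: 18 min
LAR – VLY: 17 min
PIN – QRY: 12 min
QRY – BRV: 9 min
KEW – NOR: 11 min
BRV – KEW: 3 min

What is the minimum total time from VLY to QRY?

28 min

Running Dijkstra from VLY:
VLY: 0
KEW: 16  (via VLY)
LAR: 17  (via VLY)
NOR: 17  (via VLY)
BRV: 19  (via KEW)
QRY: 28  (via BRV)
Shortest route: VLY–KEW–BRV–QRY = 28 min.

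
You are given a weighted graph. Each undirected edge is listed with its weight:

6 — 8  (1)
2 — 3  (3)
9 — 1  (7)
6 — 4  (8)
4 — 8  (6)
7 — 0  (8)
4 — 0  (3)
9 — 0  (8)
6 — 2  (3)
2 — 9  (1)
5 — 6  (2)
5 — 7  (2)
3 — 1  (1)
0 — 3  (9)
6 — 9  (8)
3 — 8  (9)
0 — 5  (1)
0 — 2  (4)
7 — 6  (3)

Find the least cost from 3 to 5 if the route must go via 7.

11

Best 3 to 7: 3 → 2 → 6 → 7 costing 9
Best 7 to 5: 7 → 5 costing 2
Total via 7: 9 + 2 = 11.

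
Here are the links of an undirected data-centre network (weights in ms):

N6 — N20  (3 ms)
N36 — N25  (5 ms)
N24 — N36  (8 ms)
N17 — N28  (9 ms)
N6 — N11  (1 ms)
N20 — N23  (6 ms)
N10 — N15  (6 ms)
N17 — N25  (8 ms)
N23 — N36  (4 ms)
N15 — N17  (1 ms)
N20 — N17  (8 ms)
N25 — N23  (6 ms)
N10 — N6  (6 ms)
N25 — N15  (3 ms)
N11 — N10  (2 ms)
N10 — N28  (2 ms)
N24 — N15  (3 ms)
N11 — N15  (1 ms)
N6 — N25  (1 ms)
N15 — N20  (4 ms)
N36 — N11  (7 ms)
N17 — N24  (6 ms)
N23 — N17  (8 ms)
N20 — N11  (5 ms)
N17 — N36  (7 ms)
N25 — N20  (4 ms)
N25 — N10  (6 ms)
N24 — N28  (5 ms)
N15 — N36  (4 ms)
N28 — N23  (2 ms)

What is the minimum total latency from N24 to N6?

Enumerating some paths:
N24–N15–N11–N6: 3+1+1 = 5
N24–N17–N15–N11–N6: 6+1+1+1 = 9
N24–N15–N25–N6: 3+3+1 = 7
The minimum is 5 ms via N24–N15–N11–N6.

5 ms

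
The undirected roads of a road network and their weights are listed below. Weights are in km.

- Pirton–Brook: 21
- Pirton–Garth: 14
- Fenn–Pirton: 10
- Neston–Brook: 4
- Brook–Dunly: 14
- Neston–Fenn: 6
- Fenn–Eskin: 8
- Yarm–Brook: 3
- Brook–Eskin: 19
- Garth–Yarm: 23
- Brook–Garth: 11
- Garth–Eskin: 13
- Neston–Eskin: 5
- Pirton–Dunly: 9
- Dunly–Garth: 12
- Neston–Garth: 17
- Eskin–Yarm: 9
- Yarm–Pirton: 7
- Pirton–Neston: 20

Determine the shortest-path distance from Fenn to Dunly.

Settle nodes by increasing distance from Fenn:
Fenn: 0
Neston: 6  (via Fenn)
Eskin: 8  (via Fenn)
Brook: 10  (via Neston)
Pirton: 10  (via Fenn)
Yarm: 13  (via Brook)
Dunly: 19  (via Pirton)
Shortest route: Fenn → Pirton → Dunly = 19 km.

19 km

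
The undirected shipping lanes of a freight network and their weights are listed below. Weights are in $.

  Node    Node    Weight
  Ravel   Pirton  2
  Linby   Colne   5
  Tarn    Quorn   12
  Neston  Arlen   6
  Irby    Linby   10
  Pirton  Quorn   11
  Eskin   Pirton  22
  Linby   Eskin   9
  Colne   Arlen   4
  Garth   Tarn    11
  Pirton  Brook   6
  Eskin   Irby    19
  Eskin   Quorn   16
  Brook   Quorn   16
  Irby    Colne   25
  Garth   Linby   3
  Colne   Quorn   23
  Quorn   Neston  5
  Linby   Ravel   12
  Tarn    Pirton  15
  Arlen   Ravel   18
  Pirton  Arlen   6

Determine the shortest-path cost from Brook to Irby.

Running Dijkstra from Brook:
Brook: 0
Pirton: 6  (via Brook)
Ravel: 8  (via Pirton)
Arlen: 12  (via Pirton)
Quorn: 16  (via Brook)
Colne: 16  (via Arlen)
Neston: 18  (via Arlen)
Linby: 20  (via Ravel)
Tarn: 21  (via Pirton)
Garth: 23  (via Linby)
Eskin: 28  (via Pirton)
Irby: 30  (via Linby)
Shortest route: Brook → Pirton → Ravel → Linby → Irby = $30.

$30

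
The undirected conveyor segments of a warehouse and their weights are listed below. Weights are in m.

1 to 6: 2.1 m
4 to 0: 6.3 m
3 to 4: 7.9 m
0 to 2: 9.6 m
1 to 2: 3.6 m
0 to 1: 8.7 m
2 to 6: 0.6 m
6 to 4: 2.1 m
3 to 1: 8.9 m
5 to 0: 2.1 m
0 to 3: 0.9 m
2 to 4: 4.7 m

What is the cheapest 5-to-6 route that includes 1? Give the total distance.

Best 5 to 1: 5 → 0 → 1 costing 10.8
Best 1 to 6: 1 → 6 costing 2.1
Total via 1: 10.8 + 2.1 = 12.9 m.

12.9 m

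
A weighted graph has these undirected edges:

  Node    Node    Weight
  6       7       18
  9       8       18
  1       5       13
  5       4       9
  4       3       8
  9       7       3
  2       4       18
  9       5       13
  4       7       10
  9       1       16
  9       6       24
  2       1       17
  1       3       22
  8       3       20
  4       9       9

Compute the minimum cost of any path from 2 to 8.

45

Candidate routes:
2 - 4 - 3 - 8: 18+8+20 = 46
2 - 4 - 7 - 9 - 8: 18+10+3+18 = 49
2 - 4 - 9 - 8: 18+9+18 = 45
Cheapest is 2 - 4 - 9 - 8 at 45.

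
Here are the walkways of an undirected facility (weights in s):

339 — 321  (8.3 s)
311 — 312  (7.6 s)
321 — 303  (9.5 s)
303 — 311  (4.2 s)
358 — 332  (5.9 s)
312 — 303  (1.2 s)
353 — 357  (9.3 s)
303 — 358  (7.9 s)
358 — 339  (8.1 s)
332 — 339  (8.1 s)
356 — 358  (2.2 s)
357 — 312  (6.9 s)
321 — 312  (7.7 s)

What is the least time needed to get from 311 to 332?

18 s

Settle nodes by increasing distance from 311:
311: 0
303: 4.2  (via 311)
312: 5.4  (via 303)
358: 12.1  (via 303)
357: 12.3  (via 312)
321: 13.1  (via 312)
356: 14.3  (via 358)
332: 18  (via 358)
Shortest route: 311 → 303 → 358 → 332 = 18 s.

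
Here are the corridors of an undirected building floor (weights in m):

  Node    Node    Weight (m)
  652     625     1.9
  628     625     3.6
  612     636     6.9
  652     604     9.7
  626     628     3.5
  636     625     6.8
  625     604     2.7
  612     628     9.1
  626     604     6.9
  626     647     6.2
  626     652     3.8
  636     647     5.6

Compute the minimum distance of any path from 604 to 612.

Compare a few routes:
604 → 625 → 628 → 612: 2.7+3.6+9.1 = 15.4
604 → 625 → 636 → 612: 2.7+6.8+6.9 = 16.4
The minimum is 15.4 m via 604 → 625 → 628 → 612.

15.4 m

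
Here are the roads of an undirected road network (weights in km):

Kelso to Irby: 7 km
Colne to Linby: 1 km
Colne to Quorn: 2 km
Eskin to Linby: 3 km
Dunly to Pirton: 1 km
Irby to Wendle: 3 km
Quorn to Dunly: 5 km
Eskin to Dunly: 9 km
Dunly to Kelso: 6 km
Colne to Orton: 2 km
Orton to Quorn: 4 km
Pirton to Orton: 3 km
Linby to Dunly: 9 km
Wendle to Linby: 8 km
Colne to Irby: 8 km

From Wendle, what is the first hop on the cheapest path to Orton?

Enumerating some paths:
Wendle–Irby–Colne–Orton: 3+8+2 = 13
Wendle–Linby–Colne–Orton: 8+1+2 = 11
The minimum is 11 km via Wendle–Linby–Colne–Orton.
So from Wendle the first move is to Linby.

Linby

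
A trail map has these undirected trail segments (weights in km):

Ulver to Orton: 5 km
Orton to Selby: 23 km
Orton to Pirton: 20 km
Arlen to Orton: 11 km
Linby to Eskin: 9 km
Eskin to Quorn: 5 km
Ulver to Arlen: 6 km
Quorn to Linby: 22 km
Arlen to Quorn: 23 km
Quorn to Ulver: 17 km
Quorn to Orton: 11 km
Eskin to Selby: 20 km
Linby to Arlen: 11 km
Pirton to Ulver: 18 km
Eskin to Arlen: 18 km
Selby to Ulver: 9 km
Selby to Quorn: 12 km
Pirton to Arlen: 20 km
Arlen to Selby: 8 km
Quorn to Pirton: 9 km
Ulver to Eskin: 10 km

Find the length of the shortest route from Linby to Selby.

19 km

Candidate routes:
Linby → Eskin → Quorn → Selby: 9+5+12 = 26
Linby → Arlen → Ulver → Selby: 11+6+9 = 26
Linby → Eskin → Ulver → Selby: 9+10+9 = 28
Linby → Arlen → Selby: 11+8 = 19
Cheapest is Linby → Arlen → Selby at 19 km.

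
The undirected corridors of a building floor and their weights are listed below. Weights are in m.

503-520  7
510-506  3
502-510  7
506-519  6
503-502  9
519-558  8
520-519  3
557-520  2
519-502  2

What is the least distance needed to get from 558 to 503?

18 m

Compare a few routes:
558 - 519 - 502 - 503: 8+2+9 = 19
558 - 519 - 520 - 503: 8+3+7 = 18
The minimum is 18 m via 558 - 519 - 520 - 503.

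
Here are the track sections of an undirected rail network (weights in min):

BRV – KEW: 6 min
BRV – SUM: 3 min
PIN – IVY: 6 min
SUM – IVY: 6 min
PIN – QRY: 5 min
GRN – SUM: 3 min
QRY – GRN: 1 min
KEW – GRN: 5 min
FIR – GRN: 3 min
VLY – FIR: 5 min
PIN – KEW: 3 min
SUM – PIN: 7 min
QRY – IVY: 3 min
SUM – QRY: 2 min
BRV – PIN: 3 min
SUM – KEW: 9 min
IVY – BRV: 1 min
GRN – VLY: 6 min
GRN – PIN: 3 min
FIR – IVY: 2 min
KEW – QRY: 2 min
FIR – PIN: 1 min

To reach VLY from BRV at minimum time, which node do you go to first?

Enumerating some paths:
BRV → IVY → FIR → VLY: 1+2+5 = 8
BRV → PIN → FIR → VLY: 3+1+5 = 9
Cheapest is BRV → IVY → FIR → VLY at 8 min.
So from BRV the first move is to IVY.

IVY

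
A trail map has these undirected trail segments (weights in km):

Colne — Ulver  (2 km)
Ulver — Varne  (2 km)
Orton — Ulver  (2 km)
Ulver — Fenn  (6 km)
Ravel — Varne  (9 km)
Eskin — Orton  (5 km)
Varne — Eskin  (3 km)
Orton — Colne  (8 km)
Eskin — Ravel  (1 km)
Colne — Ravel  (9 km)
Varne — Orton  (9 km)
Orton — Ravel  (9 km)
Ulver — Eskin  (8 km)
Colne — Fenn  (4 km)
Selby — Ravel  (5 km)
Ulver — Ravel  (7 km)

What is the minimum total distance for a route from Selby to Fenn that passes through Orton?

19 km

Best Selby to Orton: Selby → Ravel → Eskin → Orton costing 11
Shortest Orton→Fenn: Orton → Ulver → Fenn = 8
Total via Orton: 11 + 8 = 19 km.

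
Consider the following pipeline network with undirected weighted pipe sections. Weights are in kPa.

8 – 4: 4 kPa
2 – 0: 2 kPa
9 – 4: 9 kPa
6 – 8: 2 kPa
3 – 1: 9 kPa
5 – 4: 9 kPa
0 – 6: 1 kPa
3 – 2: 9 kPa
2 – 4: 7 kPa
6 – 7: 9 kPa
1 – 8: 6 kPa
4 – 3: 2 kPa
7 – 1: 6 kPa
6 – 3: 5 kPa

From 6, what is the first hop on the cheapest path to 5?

8

Compare a few routes:
6 → 8 → 4 → 5: 2+4+9 = 15
6 → 3 → 4 → 5: 5+2+9 = 16
6 → 0 → 2 → 4 → 5: 1+2+7+9 = 19
Cheapest is 6 → 8 → 4 → 5 at 15 kPa.
So from 6 the first move is to 8.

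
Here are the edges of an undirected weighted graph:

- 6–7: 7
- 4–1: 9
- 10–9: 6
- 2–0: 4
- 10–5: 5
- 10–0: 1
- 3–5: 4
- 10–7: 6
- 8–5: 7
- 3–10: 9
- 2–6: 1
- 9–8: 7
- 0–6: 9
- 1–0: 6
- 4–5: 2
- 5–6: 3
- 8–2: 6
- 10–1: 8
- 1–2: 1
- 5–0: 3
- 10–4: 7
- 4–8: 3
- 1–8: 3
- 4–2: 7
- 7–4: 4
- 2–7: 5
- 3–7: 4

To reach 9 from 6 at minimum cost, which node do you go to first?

Compare a few routes:
6 - 5 - 0 - 10 - 9: 3+3+1+6 = 13
6 - 2 - 8 - 9: 1+6+7 = 14
6 - 5 - 10 - 9: 3+5+6 = 14
6 - 2 - 1 - 8 - 9: 1+1+3+7 = 12
The minimum is 12 via 6 - 2 - 1 - 8 - 9.
So from 6 the first move is to 2.

2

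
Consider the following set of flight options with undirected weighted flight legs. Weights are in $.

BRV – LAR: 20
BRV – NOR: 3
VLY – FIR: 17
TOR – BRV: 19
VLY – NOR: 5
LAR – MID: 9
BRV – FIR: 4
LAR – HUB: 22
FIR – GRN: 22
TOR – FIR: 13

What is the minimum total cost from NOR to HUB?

Compare a few routes:
NOR–VLY–FIR–BRV–LAR–HUB: 5+17+4+20+22 = 68
NOR–BRV–LAR–HUB: 3+20+22 = 45
NOR–VLY–FIR–TOR–BRV–LAR–HUB: 5+17+13+19+20+22 = 96
The minimum is $45 via NOR–BRV–LAR–HUB.

$45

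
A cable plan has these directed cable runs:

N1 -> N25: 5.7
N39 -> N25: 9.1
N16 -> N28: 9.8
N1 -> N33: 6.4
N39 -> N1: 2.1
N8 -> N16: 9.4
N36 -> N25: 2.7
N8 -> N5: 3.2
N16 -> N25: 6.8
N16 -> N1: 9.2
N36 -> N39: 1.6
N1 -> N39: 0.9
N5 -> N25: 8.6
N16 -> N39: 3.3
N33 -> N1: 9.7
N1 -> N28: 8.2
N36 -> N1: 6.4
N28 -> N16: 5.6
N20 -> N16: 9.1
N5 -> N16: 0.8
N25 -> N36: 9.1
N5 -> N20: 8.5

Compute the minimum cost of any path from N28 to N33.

17.4

Enumerating some paths:
N28 → N16 → N1 → N33: 5.6+9.2+6.4 = 21.2
N28 → N16 → N39 → N1 → N33: 5.6+3.3+2.1+6.4 = 17.4
Cheapest is N28 → N16 → N39 → N1 → N33 at 17.4.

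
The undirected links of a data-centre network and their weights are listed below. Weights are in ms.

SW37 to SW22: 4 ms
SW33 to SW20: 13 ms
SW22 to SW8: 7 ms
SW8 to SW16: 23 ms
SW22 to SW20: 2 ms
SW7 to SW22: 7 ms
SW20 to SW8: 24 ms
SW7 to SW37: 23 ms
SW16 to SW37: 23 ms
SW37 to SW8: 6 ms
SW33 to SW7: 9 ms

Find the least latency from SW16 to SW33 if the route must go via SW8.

45 ms

Best SW16 to SW8: SW16–SW8 costing 23
Shortest SW8→SW33: SW8–SW22–SW20–SW33 = 22
Total via SW8: 23 + 22 = 45 ms.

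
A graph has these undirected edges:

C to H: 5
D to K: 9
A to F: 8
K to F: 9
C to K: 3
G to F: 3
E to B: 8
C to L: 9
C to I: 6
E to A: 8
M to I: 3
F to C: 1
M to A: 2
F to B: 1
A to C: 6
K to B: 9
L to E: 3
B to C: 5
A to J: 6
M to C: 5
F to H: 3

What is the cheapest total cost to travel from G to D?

16

Running Dijkstra from G:
G: 0
F: 3  (via G)
B: 4  (via F)
C: 4  (via F)
H: 6  (via F)
K: 7  (via C)
M: 9  (via C)
A: 10  (via C)
I: 10  (via C)
E: 12  (via B)
L: 13  (via C)
D: 16  (via K)
Shortest route: G–F–C–K–D = 16.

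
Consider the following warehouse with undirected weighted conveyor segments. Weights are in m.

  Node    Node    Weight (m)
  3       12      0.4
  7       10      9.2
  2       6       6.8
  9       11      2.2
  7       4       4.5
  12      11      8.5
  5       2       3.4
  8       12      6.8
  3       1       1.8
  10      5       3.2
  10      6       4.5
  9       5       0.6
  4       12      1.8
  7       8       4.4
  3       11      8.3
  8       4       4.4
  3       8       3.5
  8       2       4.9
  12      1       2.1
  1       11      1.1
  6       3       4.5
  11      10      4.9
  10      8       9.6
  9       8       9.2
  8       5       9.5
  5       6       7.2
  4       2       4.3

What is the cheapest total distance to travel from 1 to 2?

Enumerating some paths:
1 → 3 → 12 → 4 → 2: 1.8+0.4+1.8+4.3 = 8.3
1 → 12 → 4 → 2: 2.1+1.8+4.3 = 8.2
1 → 11 → 9 → 5 → 2: 1.1+2.2+0.6+3.4 = 7.3
The minimum is 7.3 m via 1 → 11 → 9 → 5 → 2.

7.3 m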